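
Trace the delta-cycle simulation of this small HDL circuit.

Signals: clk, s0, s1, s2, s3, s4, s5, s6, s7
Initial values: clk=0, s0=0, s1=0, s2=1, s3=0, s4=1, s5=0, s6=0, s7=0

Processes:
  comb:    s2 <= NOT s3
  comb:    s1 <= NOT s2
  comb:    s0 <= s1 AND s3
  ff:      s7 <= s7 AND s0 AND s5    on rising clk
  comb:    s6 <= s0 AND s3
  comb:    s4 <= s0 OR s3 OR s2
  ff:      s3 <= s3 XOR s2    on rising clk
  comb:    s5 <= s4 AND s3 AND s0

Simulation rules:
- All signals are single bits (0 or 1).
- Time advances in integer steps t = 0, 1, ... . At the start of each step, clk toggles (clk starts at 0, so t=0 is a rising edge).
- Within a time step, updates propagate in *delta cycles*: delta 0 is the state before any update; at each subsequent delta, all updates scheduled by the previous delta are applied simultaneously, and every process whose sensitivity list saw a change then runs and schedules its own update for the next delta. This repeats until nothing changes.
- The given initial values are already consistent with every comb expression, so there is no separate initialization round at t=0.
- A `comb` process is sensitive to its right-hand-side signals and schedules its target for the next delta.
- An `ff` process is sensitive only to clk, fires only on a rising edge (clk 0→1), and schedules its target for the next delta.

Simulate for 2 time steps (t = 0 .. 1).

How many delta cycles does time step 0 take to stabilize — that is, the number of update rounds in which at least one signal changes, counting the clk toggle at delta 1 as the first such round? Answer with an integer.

[bits: s7,s2,s5,s4,s1,clk,s6,s3,s0]
t=0: Δ0=010100000 Δ1=010101000 Δ2=010101010 Δ3=000101010 Δ4=000111010 Δ5=000111011 Δ6=001111111 | 6Δ
t=1: Δ0=001111111 Δ1=001110111 | 1Δ

6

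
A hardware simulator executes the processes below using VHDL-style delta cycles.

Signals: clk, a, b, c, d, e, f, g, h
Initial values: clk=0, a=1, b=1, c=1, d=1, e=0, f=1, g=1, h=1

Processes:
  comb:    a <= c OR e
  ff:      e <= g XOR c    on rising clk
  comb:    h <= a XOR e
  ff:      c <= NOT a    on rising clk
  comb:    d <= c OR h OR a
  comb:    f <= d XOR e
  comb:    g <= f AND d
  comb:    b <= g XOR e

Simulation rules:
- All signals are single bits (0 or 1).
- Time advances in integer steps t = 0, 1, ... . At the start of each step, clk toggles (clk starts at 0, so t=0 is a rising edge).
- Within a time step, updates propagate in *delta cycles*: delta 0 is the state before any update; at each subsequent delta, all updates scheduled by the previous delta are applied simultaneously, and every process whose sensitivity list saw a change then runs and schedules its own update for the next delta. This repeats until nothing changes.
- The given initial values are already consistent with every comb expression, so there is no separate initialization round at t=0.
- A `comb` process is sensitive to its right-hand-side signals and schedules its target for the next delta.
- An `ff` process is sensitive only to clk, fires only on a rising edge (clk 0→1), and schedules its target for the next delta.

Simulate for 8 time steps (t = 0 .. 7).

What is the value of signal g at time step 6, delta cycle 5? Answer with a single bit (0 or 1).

t=0 Δ0: g=1 e=0 c=1 h=1 clk=0 f=1 a=1 d=1 b=1
  Δ1: clk:0→1
  Δ2: c:1→0
  Δ3: a:1→0
  Δ4: h:1→0
  Δ5: d:1→0
  Δ6: g:1→0, f:1→0
  Δ7: b:1→0
  (7Δ to stable)
t=1 Δ0: g=0 e=0 c=0 h=0 clk=1 f=0 a=0 d=0 b=0
  Δ1: clk:1→0
  (1Δ to stable)
t=2 Δ0: g=0 e=0 c=0 h=0 clk=0 f=0 a=0 d=0 b=0
  Δ1: clk:0→1
  Δ2: c:0→1
  Δ3: a:0→1, d:0→1
  Δ4: h:0→1, f:0→1
  Δ5: g:0→1
  Δ6: b:0→1
  (6Δ to stable)
t=3 Δ0: g=1 e=0 c=1 h=1 clk=1 f=1 a=1 d=1 b=1
  Δ1: clk:1→0
  (1Δ to stable)
t=4 Δ0: g=1 e=0 c=1 h=1 clk=0 f=1 a=1 d=1 b=1
  Δ1: clk:0→1
  Δ2: c:1→0
  Δ3: a:1→0
  Δ4: h:1→0
  Δ5: d:1→0
  Δ6: g:1→0, f:1→0
  Δ7: b:1→0
  (7Δ to stable)
t=5 Δ0: g=0 e=0 c=0 h=0 clk=1 f=0 a=0 d=0 b=0
  Δ1: clk:1→0
  (1Δ to stable)
t=6 Δ0: g=0 e=0 c=0 h=0 clk=0 f=0 a=0 d=0 b=0
  Δ1: clk:0→1
  Δ2: c:0→1
  Δ3: a:0→1, d:0→1
  Δ4: h:0→1, f:0→1
  Δ5: g:0→1
  Δ6: b:0→1
  (6Δ to stable)
t=7 Δ0: g=1 e=0 c=1 h=1 clk=1 f=1 a=1 d=1 b=1
  Δ1: clk:1→0
  (1Δ to stable)

1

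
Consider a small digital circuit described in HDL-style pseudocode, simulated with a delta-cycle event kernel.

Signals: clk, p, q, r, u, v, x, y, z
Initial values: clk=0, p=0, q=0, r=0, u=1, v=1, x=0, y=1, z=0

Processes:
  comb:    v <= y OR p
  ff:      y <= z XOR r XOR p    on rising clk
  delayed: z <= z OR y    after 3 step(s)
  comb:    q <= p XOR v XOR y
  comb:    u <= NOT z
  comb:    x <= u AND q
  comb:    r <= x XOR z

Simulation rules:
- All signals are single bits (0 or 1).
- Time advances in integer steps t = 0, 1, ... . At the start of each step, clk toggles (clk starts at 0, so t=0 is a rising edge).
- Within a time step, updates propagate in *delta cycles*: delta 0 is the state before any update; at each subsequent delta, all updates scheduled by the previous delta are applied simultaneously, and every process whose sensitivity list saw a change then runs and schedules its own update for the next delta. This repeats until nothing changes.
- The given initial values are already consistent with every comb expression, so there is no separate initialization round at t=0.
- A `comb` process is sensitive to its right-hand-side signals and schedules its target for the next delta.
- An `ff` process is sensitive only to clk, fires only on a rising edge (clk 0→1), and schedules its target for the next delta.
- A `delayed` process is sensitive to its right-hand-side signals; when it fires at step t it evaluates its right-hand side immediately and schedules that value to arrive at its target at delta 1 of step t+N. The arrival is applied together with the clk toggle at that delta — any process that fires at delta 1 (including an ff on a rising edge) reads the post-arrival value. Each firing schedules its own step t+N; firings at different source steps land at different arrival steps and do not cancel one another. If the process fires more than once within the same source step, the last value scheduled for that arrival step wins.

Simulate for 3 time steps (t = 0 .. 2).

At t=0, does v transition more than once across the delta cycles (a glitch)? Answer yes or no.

no

t0.Δ0 v=1 x=0 r=0 z=0 p=0 clk=0 u=1 y=1 q=0
t0.Δ1 v=1 x=0 r=0 z=0 p=0 clk=1 u=1 y=1 q=0
t0.Δ2 v=1 x=0 r=0 z=0 p=0 clk=1 u=1 y=0 q=0
t0.Δ3 v=0 x=0 r=0 z=0 p=0 clk=1 u=1 y=0 q=1
t0.Δ4 v=0 x=1 r=0 z=0 p=0 clk=1 u=1 y=0 q=0
t0.Δ5 v=0 x=0 r=1 z=0 p=0 clk=1 u=1 y=0 q=0
t0.Δ6 v=0 x=0 r=0 z=0 p=0 clk=1 u=1 y=0 q=0
t1.Δ0 v=0 x=0 r=0 z=0 p=0 clk=1 u=1 y=0 q=0
t1.Δ1 v=0 x=0 r=0 z=0 p=0 clk=0 u=1 y=0 q=0
t2.Δ0 v=0 x=0 r=0 z=0 p=0 clk=0 u=1 y=0 q=0
t2.Δ1 v=0 x=0 r=0 z=0 p=0 clk=1 u=1 y=0 q=0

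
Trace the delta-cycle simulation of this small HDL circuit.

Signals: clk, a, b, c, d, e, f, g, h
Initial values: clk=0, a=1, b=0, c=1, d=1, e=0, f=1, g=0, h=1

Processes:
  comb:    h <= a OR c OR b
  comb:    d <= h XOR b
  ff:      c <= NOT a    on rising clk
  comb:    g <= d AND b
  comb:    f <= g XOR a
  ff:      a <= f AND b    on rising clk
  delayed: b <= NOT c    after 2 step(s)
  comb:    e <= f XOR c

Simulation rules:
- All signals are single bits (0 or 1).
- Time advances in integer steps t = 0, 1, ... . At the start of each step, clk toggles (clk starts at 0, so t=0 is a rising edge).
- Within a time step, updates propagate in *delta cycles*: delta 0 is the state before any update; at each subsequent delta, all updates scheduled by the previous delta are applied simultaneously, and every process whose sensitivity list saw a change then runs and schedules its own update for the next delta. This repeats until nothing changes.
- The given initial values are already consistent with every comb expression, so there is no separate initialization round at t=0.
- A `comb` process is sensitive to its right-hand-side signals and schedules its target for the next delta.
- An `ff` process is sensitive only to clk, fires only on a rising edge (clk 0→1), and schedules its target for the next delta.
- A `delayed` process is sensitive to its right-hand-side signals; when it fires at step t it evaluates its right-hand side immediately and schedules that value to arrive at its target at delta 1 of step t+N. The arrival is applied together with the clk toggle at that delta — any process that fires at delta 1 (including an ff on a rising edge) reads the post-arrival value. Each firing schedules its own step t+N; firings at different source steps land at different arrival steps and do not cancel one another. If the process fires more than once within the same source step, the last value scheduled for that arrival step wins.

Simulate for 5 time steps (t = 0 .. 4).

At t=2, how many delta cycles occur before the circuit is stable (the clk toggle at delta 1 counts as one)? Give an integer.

t=0 Δ0: d=1 a=1 b=0 f=1 clk=0 e=0 c=1 h=1 g=0
  Δ1: clk:0→1
  Δ2: a:1→0, c:1→0
  Δ3: f:1→0, e:0→1, h:1→0
  Δ4: d:1→0, e:1→0
  (4Δ to stable)
t=1 Δ0: d=0 a=0 b=0 f=0 clk=1 e=0 c=0 h=0 g=0
  Δ1: clk:1→0
  (1Δ to stable)
t=2 Δ0: d=0 a=0 b=0 f=0 clk=0 e=0 c=0 h=0 g=0
  Δ1: b:0→1, clk:0→1
  Δ2: d:0→1, c:0→1, h:0→1
  Δ3: d:1→0, e:0→1, g:0→1
  Δ4: f:0→1, g:1→0
  Δ5: f:1→0, e:1→0
  Δ6: e:0→1
  (6Δ to stable)
t=3 Δ0: d=0 a=0 b=1 f=0 clk=1 e=1 c=1 h=1 g=0
  Δ1: clk:1→0
  (1Δ to stable)
t=4 Δ0: d=0 a=0 b=1 f=0 clk=0 e=1 c=1 h=1 g=0
  Δ1: b:1→0, clk:0→1
  Δ2: d:0→1
  (2Δ to stable)

6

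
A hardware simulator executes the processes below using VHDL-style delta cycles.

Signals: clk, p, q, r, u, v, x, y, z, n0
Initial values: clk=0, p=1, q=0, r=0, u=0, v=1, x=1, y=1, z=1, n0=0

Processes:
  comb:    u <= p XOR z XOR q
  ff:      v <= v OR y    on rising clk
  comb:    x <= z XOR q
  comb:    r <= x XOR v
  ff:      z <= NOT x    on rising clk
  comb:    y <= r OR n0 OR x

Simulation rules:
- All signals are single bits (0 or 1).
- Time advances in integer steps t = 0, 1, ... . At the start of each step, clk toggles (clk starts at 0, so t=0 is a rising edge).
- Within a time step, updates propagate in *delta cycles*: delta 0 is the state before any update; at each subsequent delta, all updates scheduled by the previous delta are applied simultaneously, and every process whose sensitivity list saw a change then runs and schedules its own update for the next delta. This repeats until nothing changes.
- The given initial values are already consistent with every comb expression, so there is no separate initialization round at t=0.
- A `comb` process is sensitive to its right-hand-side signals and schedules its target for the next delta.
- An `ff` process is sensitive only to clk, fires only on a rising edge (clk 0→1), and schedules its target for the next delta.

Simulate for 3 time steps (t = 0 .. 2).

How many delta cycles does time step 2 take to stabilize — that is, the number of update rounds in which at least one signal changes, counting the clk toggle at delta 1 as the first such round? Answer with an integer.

t=0 Δ0: n0=0 clk=0 x=1 p=1 r=0 u=0 z=1 q=0 v=1 y=1
  Δ1: clk:0→1
  Δ2: z:1→0
  Δ3: x:1→0, u:0→1
  Δ4: r:0→1, y:1→0
  Δ5: y:0→1
  (5Δ to stable)
t=1 Δ0: n0=0 clk=1 x=0 p=1 r=1 u=1 z=0 q=0 v=1 y=1
  Δ1: clk:1→0
  (1Δ to stable)
t=2 Δ0: n0=0 clk=0 x=0 p=1 r=1 u=1 z=0 q=0 v=1 y=1
  Δ1: clk:0→1
  Δ2: z:0→1
  Δ3: x:0→1, u:1→0
  Δ4: r:1→0
  (4Δ to stable)

4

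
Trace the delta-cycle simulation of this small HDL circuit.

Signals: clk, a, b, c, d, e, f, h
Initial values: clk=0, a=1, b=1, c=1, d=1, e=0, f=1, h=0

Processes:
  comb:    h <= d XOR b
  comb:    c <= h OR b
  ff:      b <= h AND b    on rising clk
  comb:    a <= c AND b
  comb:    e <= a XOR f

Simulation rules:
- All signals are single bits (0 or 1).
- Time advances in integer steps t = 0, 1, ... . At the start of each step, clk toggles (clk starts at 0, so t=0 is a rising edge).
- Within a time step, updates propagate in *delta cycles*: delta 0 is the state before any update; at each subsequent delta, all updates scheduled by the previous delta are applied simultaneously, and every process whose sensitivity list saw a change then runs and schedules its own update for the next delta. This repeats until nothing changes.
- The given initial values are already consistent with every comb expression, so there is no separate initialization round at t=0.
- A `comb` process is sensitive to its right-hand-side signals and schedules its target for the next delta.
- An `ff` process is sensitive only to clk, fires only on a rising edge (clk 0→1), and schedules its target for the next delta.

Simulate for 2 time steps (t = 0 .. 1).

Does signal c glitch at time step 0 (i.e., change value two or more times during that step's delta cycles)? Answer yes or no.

yes

[bits: b,c,h,d,clk,f,e,a]
t=0: Δ0=11010101 Δ1=11011101 Δ2=01011101 Δ3=00111100 Δ4=01111110 | 4Δ
t=1: Δ0=01111110 Δ1=01110110 | 1Δ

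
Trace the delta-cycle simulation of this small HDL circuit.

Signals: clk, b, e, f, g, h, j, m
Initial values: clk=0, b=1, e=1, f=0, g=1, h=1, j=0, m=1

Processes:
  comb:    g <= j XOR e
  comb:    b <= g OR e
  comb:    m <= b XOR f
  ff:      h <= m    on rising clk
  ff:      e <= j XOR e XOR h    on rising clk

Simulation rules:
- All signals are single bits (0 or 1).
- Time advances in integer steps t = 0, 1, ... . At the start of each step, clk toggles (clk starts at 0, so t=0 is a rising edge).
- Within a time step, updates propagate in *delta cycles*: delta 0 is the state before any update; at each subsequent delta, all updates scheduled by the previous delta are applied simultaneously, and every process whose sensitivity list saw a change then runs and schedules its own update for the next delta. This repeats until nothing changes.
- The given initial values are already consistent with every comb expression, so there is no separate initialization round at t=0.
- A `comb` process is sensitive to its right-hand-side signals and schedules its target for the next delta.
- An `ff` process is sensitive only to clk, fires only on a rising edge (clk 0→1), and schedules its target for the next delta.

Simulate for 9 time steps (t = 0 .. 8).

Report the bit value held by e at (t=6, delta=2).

0

t0.Δ0 f=0 b=1 j=0 e=1 m=1 clk=0 h=1 g=1
t0.Δ1 f=0 b=1 j=0 e=1 m=1 clk=1 h=1 g=1
t0.Δ2 f=0 b=1 j=0 e=0 m=1 clk=1 h=1 g=1
t0.Δ3 f=0 b=1 j=0 e=0 m=1 clk=1 h=1 g=0
t0.Δ4 f=0 b=0 j=0 e=0 m=1 clk=1 h=1 g=0
t0.Δ5 f=0 b=0 j=0 e=0 m=0 clk=1 h=1 g=0
t1.Δ0 f=0 b=0 j=0 e=0 m=0 clk=1 h=1 g=0
t1.Δ1 f=0 b=0 j=0 e=0 m=0 clk=0 h=1 g=0
t2.Δ0 f=0 b=0 j=0 e=0 m=0 clk=0 h=1 g=0
t2.Δ1 f=0 b=0 j=0 e=0 m=0 clk=1 h=1 g=0
t2.Δ2 f=0 b=0 j=0 e=1 m=0 clk=1 h=0 g=0
t2.Δ3 f=0 b=1 j=0 e=1 m=0 clk=1 h=0 g=1
t2.Δ4 f=0 b=1 j=0 e=1 m=1 clk=1 h=0 g=1
t3.Δ0 f=0 b=1 j=0 e=1 m=1 clk=1 h=0 g=1
t3.Δ1 f=0 b=1 j=0 e=1 m=1 clk=0 h=0 g=1
t4.Δ0 f=0 b=1 j=0 e=1 m=1 clk=0 h=0 g=1
t4.Δ1 f=0 b=1 j=0 e=1 m=1 clk=1 h=0 g=1
t4.Δ2 f=0 b=1 j=0 e=1 m=1 clk=1 h=1 g=1
t5.Δ0 f=0 b=1 j=0 e=1 m=1 clk=1 h=1 g=1
t5.Δ1 f=0 b=1 j=0 e=1 m=1 clk=0 h=1 g=1
t6.Δ0 f=0 b=1 j=0 e=1 m=1 clk=0 h=1 g=1
t6.Δ1 f=0 b=1 j=0 e=1 m=1 clk=1 h=1 g=1
t6.Δ2 f=0 b=1 j=0 e=0 m=1 clk=1 h=1 g=1
t6.Δ3 f=0 b=1 j=0 e=0 m=1 clk=1 h=1 g=0
t6.Δ4 f=0 b=0 j=0 e=0 m=1 clk=1 h=1 g=0
t6.Δ5 f=0 b=0 j=0 e=0 m=0 clk=1 h=1 g=0
t7.Δ0 f=0 b=0 j=0 e=0 m=0 clk=1 h=1 g=0
t7.Δ1 f=0 b=0 j=0 e=0 m=0 clk=0 h=1 g=0
t8.Δ0 f=0 b=0 j=0 e=0 m=0 clk=0 h=1 g=0
t8.Δ1 f=0 b=0 j=0 e=0 m=0 clk=1 h=1 g=0
t8.Δ2 f=0 b=0 j=0 e=1 m=0 clk=1 h=0 g=0
t8.Δ3 f=0 b=1 j=0 e=1 m=0 clk=1 h=0 g=1
t8.Δ4 f=0 b=1 j=0 e=1 m=1 clk=1 h=0 g=1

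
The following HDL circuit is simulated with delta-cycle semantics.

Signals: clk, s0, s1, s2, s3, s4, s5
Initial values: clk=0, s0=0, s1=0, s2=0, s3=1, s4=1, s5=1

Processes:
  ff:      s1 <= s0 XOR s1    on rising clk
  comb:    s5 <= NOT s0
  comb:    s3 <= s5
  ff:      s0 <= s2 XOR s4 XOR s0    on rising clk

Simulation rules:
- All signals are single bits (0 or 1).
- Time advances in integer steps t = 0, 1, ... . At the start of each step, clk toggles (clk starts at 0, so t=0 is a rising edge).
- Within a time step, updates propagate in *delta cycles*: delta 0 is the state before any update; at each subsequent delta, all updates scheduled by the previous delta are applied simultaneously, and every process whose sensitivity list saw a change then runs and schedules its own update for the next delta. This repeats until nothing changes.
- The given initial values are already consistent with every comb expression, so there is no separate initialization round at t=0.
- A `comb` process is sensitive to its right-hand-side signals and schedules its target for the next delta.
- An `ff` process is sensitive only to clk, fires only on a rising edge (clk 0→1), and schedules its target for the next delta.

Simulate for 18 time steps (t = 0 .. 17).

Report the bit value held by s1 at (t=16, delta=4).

[bits: clk,s2,s5,s3,s1,s0,s4]
t=0: Δ0=0011001 Δ1=1011001 Δ2=1011011 Δ3=1001011 Δ4=1000011 | 4Δ
t=1: Δ0=1000011 Δ1=0000011 | 1Δ
t=2: Δ0=0000011 Δ1=1000011 Δ2=1000101 Δ3=1010101 Δ4=1011101 | 4Δ
t=3: Δ0=1011101 Δ1=0011101 | 1Δ
t=4: Δ0=0011101 Δ1=1011101 Δ2=1011111 Δ3=1001111 Δ4=1000111 | 4Δ
t=5: Δ0=1000111 Δ1=0000111 | 1Δ
t=6: Δ0=0000111 Δ1=1000111 Δ2=1000001 Δ3=1010001 Δ4=1011001 | 4Δ
t=7: Δ0=1011001 Δ1=0011001 | 1Δ
t=8: Δ0=0011001 Δ1=1011001 Δ2=1011011 Δ3=1001011 Δ4=1000011 | 4Δ
t=9: Δ0=1000011 Δ1=0000011 | 1Δ
t=10: Δ0=0000011 Δ1=1000011 Δ2=1000101 Δ3=1010101 Δ4=1011101 | 4Δ
t=11: Δ0=1011101 Δ1=0011101 | 1Δ
t=12: Δ0=0011101 Δ1=1011101 Δ2=1011111 Δ3=1001111 Δ4=1000111 | 4Δ
t=13: Δ0=1000111 Δ1=0000111 | 1Δ
t=14: Δ0=0000111 Δ1=1000111 Δ2=1000001 Δ3=1010001 Δ4=1011001 | 4Δ
t=15: Δ0=1011001 Δ1=0011001 | 1Δ
t=16: Δ0=0011001 Δ1=1011001 Δ2=1011011 Δ3=1001011 Δ4=1000011 | 4Δ
t=17: Δ0=1000011 Δ1=0000011 | 1Δ

0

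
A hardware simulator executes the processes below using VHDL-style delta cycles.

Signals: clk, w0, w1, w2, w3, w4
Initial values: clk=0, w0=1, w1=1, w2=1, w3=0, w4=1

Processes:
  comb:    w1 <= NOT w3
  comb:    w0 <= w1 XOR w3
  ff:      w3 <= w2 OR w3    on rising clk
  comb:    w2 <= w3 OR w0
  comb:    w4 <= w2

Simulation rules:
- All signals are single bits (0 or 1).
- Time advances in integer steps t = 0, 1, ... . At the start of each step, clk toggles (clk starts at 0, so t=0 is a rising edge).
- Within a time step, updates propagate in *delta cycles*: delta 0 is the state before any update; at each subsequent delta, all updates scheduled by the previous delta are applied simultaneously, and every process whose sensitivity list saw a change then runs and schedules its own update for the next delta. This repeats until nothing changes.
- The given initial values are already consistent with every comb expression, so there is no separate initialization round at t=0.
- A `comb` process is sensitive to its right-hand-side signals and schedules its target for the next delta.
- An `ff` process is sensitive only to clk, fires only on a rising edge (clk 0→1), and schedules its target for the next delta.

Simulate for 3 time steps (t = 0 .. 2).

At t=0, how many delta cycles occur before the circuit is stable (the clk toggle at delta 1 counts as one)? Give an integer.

t0.Δ0 w4=1 w3=0 clk=0 w1=1 w0=1 w2=1
t0.Δ1 w4=1 w3=0 clk=1 w1=1 w0=1 w2=1
t0.Δ2 w4=1 w3=1 clk=1 w1=1 w0=1 w2=1
t0.Δ3 w4=1 w3=1 clk=1 w1=0 w0=0 w2=1
t0.Δ4 w4=1 w3=1 clk=1 w1=0 w0=1 w2=1
t1.Δ0 w4=1 w3=1 clk=1 w1=0 w0=1 w2=1
t1.Δ1 w4=1 w3=1 clk=0 w1=0 w0=1 w2=1
t2.Δ0 w4=1 w3=1 clk=0 w1=0 w0=1 w2=1
t2.Δ1 w4=1 w3=1 clk=1 w1=0 w0=1 w2=1

4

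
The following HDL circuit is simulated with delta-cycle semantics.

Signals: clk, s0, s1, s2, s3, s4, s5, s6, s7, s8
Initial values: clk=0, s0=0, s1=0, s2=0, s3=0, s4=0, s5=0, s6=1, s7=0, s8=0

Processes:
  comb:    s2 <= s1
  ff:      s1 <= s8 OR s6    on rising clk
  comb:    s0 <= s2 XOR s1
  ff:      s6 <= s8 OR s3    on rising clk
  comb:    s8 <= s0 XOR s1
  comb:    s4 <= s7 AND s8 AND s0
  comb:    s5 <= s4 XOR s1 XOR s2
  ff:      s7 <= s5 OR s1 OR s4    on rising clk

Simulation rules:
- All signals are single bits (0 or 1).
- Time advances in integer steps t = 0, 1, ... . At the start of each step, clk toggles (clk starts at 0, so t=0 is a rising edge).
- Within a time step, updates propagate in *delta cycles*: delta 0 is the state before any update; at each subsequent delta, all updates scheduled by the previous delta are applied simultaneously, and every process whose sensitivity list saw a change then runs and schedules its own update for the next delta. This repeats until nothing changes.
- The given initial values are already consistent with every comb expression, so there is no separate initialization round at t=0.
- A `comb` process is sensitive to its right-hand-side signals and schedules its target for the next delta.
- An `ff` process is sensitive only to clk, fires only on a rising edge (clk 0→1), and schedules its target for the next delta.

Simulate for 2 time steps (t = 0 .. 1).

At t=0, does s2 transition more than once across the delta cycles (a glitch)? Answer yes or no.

no

t=0 Δ0: clk=0 s2=0 s8=0 s4=0 s3=0 s1=0 s7=0 s0=0 s5=0 s6=1
  Δ1: clk:0→1
  Δ2: s1:0→1, s6:1→0
  Δ3: s2:0→1, s8:0→1, s0:0→1, s5:0→1
  Δ4: s8:1→0, s0:1→0, s5:1→0
  Δ5: s8:0→1
  (5Δ to stable)
t=1 Δ0: clk=1 s2=1 s8=1 s4=0 s3=0 s1=1 s7=0 s0=0 s5=0 s6=0
  Δ1: clk:1→0
  (1Δ to stable)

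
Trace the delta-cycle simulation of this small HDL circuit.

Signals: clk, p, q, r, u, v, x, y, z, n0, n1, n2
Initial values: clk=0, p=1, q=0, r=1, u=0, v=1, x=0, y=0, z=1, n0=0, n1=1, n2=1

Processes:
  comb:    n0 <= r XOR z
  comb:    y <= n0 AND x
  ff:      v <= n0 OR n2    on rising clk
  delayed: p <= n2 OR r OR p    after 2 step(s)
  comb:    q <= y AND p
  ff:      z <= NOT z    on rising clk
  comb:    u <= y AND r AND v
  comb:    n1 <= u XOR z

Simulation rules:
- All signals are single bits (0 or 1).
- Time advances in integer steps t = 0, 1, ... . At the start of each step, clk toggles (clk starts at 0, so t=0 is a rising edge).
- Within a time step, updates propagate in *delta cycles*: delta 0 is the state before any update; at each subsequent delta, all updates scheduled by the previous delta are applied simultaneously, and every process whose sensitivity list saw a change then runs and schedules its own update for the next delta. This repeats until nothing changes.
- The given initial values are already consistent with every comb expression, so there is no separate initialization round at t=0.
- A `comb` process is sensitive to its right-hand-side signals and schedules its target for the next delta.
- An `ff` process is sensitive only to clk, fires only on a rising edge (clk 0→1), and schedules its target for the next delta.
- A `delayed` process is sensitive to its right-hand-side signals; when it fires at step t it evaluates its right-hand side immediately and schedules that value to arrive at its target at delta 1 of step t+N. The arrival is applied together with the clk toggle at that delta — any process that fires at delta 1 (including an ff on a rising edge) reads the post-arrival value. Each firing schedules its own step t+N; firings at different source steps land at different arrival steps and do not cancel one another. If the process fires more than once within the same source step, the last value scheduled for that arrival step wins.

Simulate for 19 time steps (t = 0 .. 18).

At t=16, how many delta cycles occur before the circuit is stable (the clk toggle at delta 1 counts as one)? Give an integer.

t0.Δ0 p=1 n1=1 z=1 v=1 clk=0 n0=0 q=0 u=0 x=0 n2=1 y=0 r=1
t0.Δ1 p=1 n1=1 z=1 v=1 clk=1 n0=0 q=0 u=0 x=0 n2=1 y=0 r=1
t0.Δ2 p=1 n1=1 z=0 v=1 clk=1 n0=0 q=0 u=0 x=0 n2=1 y=0 r=1
t0.Δ3 p=1 n1=0 z=0 v=1 clk=1 n0=1 q=0 u=0 x=0 n2=1 y=0 r=1
t1.Δ0 p=1 n1=0 z=0 v=1 clk=1 n0=1 q=0 u=0 x=0 n2=1 y=0 r=1
t1.Δ1 p=1 n1=0 z=0 v=1 clk=0 n0=1 q=0 u=0 x=0 n2=1 y=0 r=1
t2.Δ0 p=1 n1=0 z=0 v=1 clk=0 n0=1 q=0 u=0 x=0 n2=1 y=0 r=1
t2.Δ1 p=1 n1=0 z=0 v=1 clk=1 n0=1 q=0 u=0 x=0 n2=1 y=0 r=1
t2.Δ2 p=1 n1=0 z=1 v=1 clk=1 n0=1 q=0 u=0 x=0 n2=1 y=0 r=1
t2.Δ3 p=1 n1=1 z=1 v=1 clk=1 n0=0 q=0 u=0 x=0 n2=1 y=0 r=1
t3.Δ0 p=1 n1=1 z=1 v=1 clk=1 n0=0 q=0 u=0 x=0 n2=1 y=0 r=1
t3.Δ1 p=1 n1=1 z=1 v=1 clk=0 n0=0 q=0 u=0 x=0 n2=1 y=0 r=1
t4.Δ0 p=1 n1=1 z=1 v=1 clk=0 n0=0 q=0 u=0 x=0 n2=1 y=0 r=1
t4.Δ1 p=1 n1=1 z=1 v=1 clk=1 n0=0 q=0 u=0 x=0 n2=1 y=0 r=1
t4.Δ2 p=1 n1=1 z=0 v=1 clk=1 n0=0 q=0 u=0 x=0 n2=1 y=0 r=1
t4.Δ3 p=1 n1=0 z=0 v=1 clk=1 n0=1 q=0 u=0 x=0 n2=1 y=0 r=1
t5.Δ0 p=1 n1=0 z=0 v=1 clk=1 n0=1 q=0 u=0 x=0 n2=1 y=0 r=1
t5.Δ1 p=1 n1=0 z=0 v=1 clk=0 n0=1 q=0 u=0 x=0 n2=1 y=0 r=1
t6.Δ0 p=1 n1=0 z=0 v=1 clk=0 n0=1 q=0 u=0 x=0 n2=1 y=0 r=1
t6.Δ1 p=1 n1=0 z=0 v=1 clk=1 n0=1 q=0 u=0 x=0 n2=1 y=0 r=1
t6.Δ2 p=1 n1=0 z=1 v=1 clk=1 n0=1 q=0 u=0 x=0 n2=1 y=0 r=1
t6.Δ3 p=1 n1=1 z=1 v=1 clk=1 n0=0 q=0 u=0 x=0 n2=1 y=0 r=1
t7.Δ0 p=1 n1=1 z=1 v=1 clk=1 n0=0 q=0 u=0 x=0 n2=1 y=0 r=1
t7.Δ1 p=1 n1=1 z=1 v=1 clk=0 n0=0 q=0 u=0 x=0 n2=1 y=0 r=1
t8.Δ0 p=1 n1=1 z=1 v=1 clk=0 n0=0 q=0 u=0 x=0 n2=1 y=0 r=1
t8.Δ1 p=1 n1=1 z=1 v=1 clk=1 n0=0 q=0 u=0 x=0 n2=1 y=0 r=1
t8.Δ2 p=1 n1=1 z=0 v=1 clk=1 n0=0 q=0 u=0 x=0 n2=1 y=0 r=1
t8.Δ3 p=1 n1=0 z=0 v=1 clk=1 n0=1 q=0 u=0 x=0 n2=1 y=0 r=1
t9.Δ0 p=1 n1=0 z=0 v=1 clk=1 n0=1 q=0 u=0 x=0 n2=1 y=0 r=1
t9.Δ1 p=1 n1=0 z=0 v=1 clk=0 n0=1 q=0 u=0 x=0 n2=1 y=0 r=1
t10.Δ0 p=1 n1=0 z=0 v=1 clk=0 n0=1 q=0 u=0 x=0 n2=1 y=0 r=1
t10.Δ1 p=1 n1=0 z=0 v=1 clk=1 n0=1 q=0 u=0 x=0 n2=1 y=0 r=1
t10.Δ2 p=1 n1=0 z=1 v=1 clk=1 n0=1 q=0 u=0 x=0 n2=1 y=0 r=1
t10.Δ3 p=1 n1=1 z=1 v=1 clk=1 n0=0 q=0 u=0 x=0 n2=1 y=0 r=1
t11.Δ0 p=1 n1=1 z=1 v=1 clk=1 n0=0 q=0 u=0 x=0 n2=1 y=0 r=1
t11.Δ1 p=1 n1=1 z=1 v=1 clk=0 n0=0 q=0 u=0 x=0 n2=1 y=0 r=1
t12.Δ0 p=1 n1=1 z=1 v=1 clk=0 n0=0 q=0 u=0 x=0 n2=1 y=0 r=1
t12.Δ1 p=1 n1=1 z=1 v=1 clk=1 n0=0 q=0 u=0 x=0 n2=1 y=0 r=1
t12.Δ2 p=1 n1=1 z=0 v=1 clk=1 n0=0 q=0 u=0 x=0 n2=1 y=0 r=1
t12.Δ3 p=1 n1=0 z=0 v=1 clk=1 n0=1 q=0 u=0 x=0 n2=1 y=0 r=1
t13.Δ0 p=1 n1=0 z=0 v=1 clk=1 n0=1 q=0 u=0 x=0 n2=1 y=0 r=1
t13.Δ1 p=1 n1=0 z=0 v=1 clk=0 n0=1 q=0 u=0 x=0 n2=1 y=0 r=1
t14.Δ0 p=1 n1=0 z=0 v=1 clk=0 n0=1 q=0 u=0 x=0 n2=1 y=0 r=1
t14.Δ1 p=1 n1=0 z=0 v=1 clk=1 n0=1 q=0 u=0 x=0 n2=1 y=0 r=1
t14.Δ2 p=1 n1=0 z=1 v=1 clk=1 n0=1 q=0 u=0 x=0 n2=1 y=0 r=1
t14.Δ3 p=1 n1=1 z=1 v=1 clk=1 n0=0 q=0 u=0 x=0 n2=1 y=0 r=1
t15.Δ0 p=1 n1=1 z=1 v=1 clk=1 n0=0 q=0 u=0 x=0 n2=1 y=0 r=1
t15.Δ1 p=1 n1=1 z=1 v=1 clk=0 n0=0 q=0 u=0 x=0 n2=1 y=0 r=1
t16.Δ0 p=1 n1=1 z=1 v=1 clk=0 n0=0 q=0 u=0 x=0 n2=1 y=0 r=1
t16.Δ1 p=1 n1=1 z=1 v=1 clk=1 n0=0 q=0 u=0 x=0 n2=1 y=0 r=1
t16.Δ2 p=1 n1=1 z=0 v=1 clk=1 n0=0 q=0 u=0 x=0 n2=1 y=0 r=1
t16.Δ3 p=1 n1=0 z=0 v=1 clk=1 n0=1 q=0 u=0 x=0 n2=1 y=0 r=1
t17.Δ0 p=1 n1=0 z=0 v=1 clk=1 n0=1 q=0 u=0 x=0 n2=1 y=0 r=1
t17.Δ1 p=1 n1=0 z=0 v=1 clk=0 n0=1 q=0 u=0 x=0 n2=1 y=0 r=1
t18.Δ0 p=1 n1=0 z=0 v=1 clk=0 n0=1 q=0 u=0 x=0 n2=1 y=0 r=1
t18.Δ1 p=1 n1=0 z=0 v=1 clk=1 n0=1 q=0 u=0 x=0 n2=1 y=0 r=1
t18.Δ2 p=1 n1=0 z=1 v=1 clk=1 n0=1 q=0 u=0 x=0 n2=1 y=0 r=1
t18.Δ3 p=1 n1=1 z=1 v=1 clk=1 n0=0 q=0 u=0 x=0 n2=1 y=0 r=1

3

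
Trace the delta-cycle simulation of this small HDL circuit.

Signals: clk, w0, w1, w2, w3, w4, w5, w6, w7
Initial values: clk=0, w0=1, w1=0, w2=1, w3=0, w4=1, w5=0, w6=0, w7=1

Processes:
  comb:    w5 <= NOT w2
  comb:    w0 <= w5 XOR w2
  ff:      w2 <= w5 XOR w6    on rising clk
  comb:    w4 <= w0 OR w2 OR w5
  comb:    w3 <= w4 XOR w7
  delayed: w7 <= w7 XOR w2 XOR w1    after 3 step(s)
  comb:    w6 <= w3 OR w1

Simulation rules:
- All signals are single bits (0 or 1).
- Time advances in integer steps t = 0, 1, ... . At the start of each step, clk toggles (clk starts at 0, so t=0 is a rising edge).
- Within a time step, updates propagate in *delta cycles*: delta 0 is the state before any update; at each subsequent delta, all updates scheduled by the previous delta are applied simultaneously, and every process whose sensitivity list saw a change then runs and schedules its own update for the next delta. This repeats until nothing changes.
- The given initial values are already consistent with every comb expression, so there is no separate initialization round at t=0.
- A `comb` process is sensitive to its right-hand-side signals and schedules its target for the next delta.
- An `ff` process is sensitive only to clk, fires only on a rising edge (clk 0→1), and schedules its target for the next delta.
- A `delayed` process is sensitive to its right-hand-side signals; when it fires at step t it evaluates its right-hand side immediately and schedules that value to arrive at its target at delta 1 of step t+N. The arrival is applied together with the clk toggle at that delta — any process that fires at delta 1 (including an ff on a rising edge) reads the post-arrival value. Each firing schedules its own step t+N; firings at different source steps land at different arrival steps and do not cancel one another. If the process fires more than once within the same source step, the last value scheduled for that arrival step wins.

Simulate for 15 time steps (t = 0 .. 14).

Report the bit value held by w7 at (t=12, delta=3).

t0.Δ0 w2=1 w6=0 w5=0 w4=1 w0=1 clk=0 w7=1 w3=0 w1=0
t0.Δ1 w2=1 w6=0 w5=0 w4=1 w0=1 clk=1 w7=1 w3=0 w1=0
t0.Δ2 w2=0 w6=0 w5=0 w4=1 w0=1 clk=1 w7=1 w3=0 w1=0
t0.Δ3 w2=0 w6=0 w5=1 w4=1 w0=0 clk=1 w7=1 w3=0 w1=0
t0.Δ4 w2=0 w6=0 w5=1 w4=1 w0=1 clk=1 w7=1 w3=0 w1=0
t1.Δ0 w2=0 w6=0 w5=1 w4=1 w0=1 clk=1 w7=1 w3=0 w1=0
t1.Δ1 w2=0 w6=0 w5=1 w4=1 w0=1 clk=0 w7=1 w3=0 w1=0
t2.Δ0 w2=0 w6=0 w5=1 w4=1 w0=1 clk=0 w7=1 w3=0 w1=0
t2.Δ1 w2=0 w6=0 w5=1 w4=1 w0=1 clk=1 w7=1 w3=0 w1=0
t2.Δ2 w2=1 w6=0 w5=1 w4=1 w0=1 clk=1 w7=1 w3=0 w1=0
t2.Δ3 w2=1 w6=0 w5=0 w4=1 w0=0 clk=1 w7=1 w3=0 w1=0
t2.Δ4 w2=1 w6=0 w5=0 w4=1 w0=1 clk=1 w7=1 w3=0 w1=0
t3.Δ0 w2=1 w6=0 w5=0 w4=1 w0=1 clk=1 w7=1 w3=0 w1=0
t3.Δ1 w2=1 w6=0 w5=0 w4=1 w0=1 clk=0 w7=1 w3=0 w1=0
t4.Δ0 w2=1 w6=0 w5=0 w4=1 w0=1 clk=0 w7=1 w3=0 w1=0
t4.Δ1 w2=1 w6=0 w5=0 w4=1 w0=1 clk=1 w7=1 w3=0 w1=0
t4.Δ2 w2=0 w6=0 w5=0 w4=1 w0=1 clk=1 w7=1 w3=0 w1=0
t4.Δ3 w2=0 w6=0 w5=1 w4=1 w0=0 clk=1 w7=1 w3=0 w1=0
t4.Δ4 w2=0 w6=0 w5=1 w4=1 w0=1 clk=1 w7=1 w3=0 w1=0
t5.Δ0 w2=0 w6=0 w5=1 w4=1 w0=1 clk=1 w7=1 w3=0 w1=0
t5.Δ1 w2=0 w6=0 w5=1 w4=1 w0=1 clk=0 w7=0 w3=0 w1=0
t5.Δ2 w2=0 w6=0 w5=1 w4=1 w0=1 clk=0 w7=0 w3=1 w1=0
t5.Δ3 w2=0 w6=1 w5=1 w4=1 w0=1 clk=0 w7=0 w3=1 w1=0
t6.Δ0 w2=0 w6=1 w5=1 w4=1 w0=1 clk=0 w7=0 w3=1 w1=0
t6.Δ1 w2=0 w6=1 w5=1 w4=1 w0=1 clk=1 w7=0 w3=1 w1=0
t7.Δ0 w2=0 w6=1 w5=1 w4=1 w0=1 clk=1 w7=0 w3=1 w1=0
t7.Δ1 w2=0 w6=1 w5=1 w4=1 w0=1 clk=0 w7=1 w3=1 w1=0
t7.Δ2 w2=0 w6=1 w5=1 w4=1 w0=1 clk=0 w7=1 w3=0 w1=0
t7.Δ3 w2=0 w6=0 w5=1 w4=1 w0=1 clk=0 w7=1 w3=0 w1=0
t8.Δ0 w2=0 w6=0 w5=1 w4=1 w0=1 clk=0 w7=1 w3=0 w1=0
t8.Δ1 w2=0 w6=0 w5=1 w4=1 w0=1 clk=1 w7=0 w3=0 w1=0
t8.Δ2 w2=1 w6=0 w5=1 w4=1 w0=1 clk=1 w7=0 w3=1 w1=0
t8.Δ3 w2=1 w6=1 w5=0 w4=1 w0=0 clk=1 w7=0 w3=1 w1=0
t8.Δ4 w2=1 w6=1 w5=0 w4=1 w0=1 clk=1 w7=0 w3=1 w1=0
t9.Δ0 w2=1 w6=1 w5=0 w4=1 w0=1 clk=1 w7=0 w3=1 w1=0
t9.Δ1 w2=1 w6=1 w5=0 w4=1 w0=1 clk=0 w7=0 w3=1 w1=0
t10.Δ0 w2=1 w6=1 w5=0 w4=1 w0=1 clk=0 w7=0 w3=1 w1=0
t10.Δ1 w2=1 w6=1 w5=0 w4=1 w0=1 clk=1 w7=1 w3=1 w1=0
t10.Δ2 w2=1 w6=1 w5=0 w4=1 w0=1 clk=1 w7=1 w3=0 w1=0
t10.Δ3 w2=1 w6=0 w5=0 w4=1 w0=1 clk=1 w7=1 w3=0 w1=0
t11.Δ0 w2=1 w6=0 w5=0 w4=1 w0=1 clk=1 w7=1 w3=0 w1=0
t11.Δ1 w2=1 w6=0 w5=0 w4=1 w0=1 clk=0 w7=1 w3=0 w1=0
t12.Δ0 w2=1 w6=0 w5=0 w4=1 w0=1 clk=0 w7=1 w3=0 w1=0
t12.Δ1 w2=1 w6=0 w5=0 w4=1 w0=1 clk=1 w7=1 w3=0 w1=0
t12.Δ2 w2=0 w6=0 w5=0 w4=1 w0=1 clk=1 w7=1 w3=0 w1=0
t12.Δ3 w2=0 w6=0 w5=1 w4=1 w0=0 clk=1 w7=1 w3=0 w1=0
t12.Δ4 w2=0 w6=0 w5=1 w4=1 w0=1 clk=1 w7=1 w3=0 w1=0
t13.Δ0 w2=0 w6=0 w5=1 w4=1 w0=1 clk=1 w7=1 w3=0 w1=0
t13.Δ1 w2=0 w6=0 w5=1 w4=1 w0=1 clk=0 w7=0 w3=0 w1=0
t13.Δ2 w2=0 w6=0 w5=1 w4=1 w0=1 clk=0 w7=0 w3=1 w1=0
t13.Δ3 w2=0 w6=1 w5=1 w4=1 w0=1 clk=0 w7=0 w3=1 w1=0
t14.Δ0 w2=0 w6=1 w5=1 w4=1 w0=1 clk=0 w7=0 w3=1 w1=0
t14.Δ1 w2=0 w6=1 w5=1 w4=1 w0=1 clk=1 w7=0 w3=1 w1=0

1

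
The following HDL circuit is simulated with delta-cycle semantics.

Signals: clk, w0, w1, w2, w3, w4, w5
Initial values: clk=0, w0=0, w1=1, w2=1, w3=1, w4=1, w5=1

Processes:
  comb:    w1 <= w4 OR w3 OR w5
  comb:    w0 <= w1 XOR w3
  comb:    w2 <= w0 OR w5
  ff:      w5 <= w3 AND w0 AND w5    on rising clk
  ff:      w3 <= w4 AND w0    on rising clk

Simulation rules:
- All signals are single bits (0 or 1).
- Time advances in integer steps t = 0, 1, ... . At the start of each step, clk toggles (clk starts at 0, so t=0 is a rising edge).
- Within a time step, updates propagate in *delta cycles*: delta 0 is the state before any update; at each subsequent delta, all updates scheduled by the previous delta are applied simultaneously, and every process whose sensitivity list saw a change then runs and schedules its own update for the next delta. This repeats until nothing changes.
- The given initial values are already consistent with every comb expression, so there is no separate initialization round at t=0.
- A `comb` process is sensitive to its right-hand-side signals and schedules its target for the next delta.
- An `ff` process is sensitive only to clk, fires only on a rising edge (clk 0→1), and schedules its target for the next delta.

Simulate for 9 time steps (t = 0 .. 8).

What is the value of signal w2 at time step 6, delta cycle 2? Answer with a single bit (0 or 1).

1

t=0 Δ0: clk=0 w2=1 w1=1 w3=1 w0=0 w4=1 w5=1
  Δ1: clk:0→1
  Δ2: w3:1→0, w5:1→0
  Δ3: w2:1→0, w0:0→1
  Δ4: w2:0→1
  (4Δ to stable)
t=1 Δ0: clk=1 w2=1 w1=1 w3=0 w0=1 w4=1 w5=0
  Δ1: clk:1→0
  (1Δ to stable)
t=2 Δ0: clk=0 w2=1 w1=1 w3=0 w0=1 w4=1 w5=0
  Δ1: clk:0→1
  Δ2: w3:0→1
  Δ3: w0:1→0
  Δ4: w2:1→0
  (4Δ to stable)
t=3 Δ0: clk=1 w2=0 w1=1 w3=1 w0=0 w4=1 w5=0
  Δ1: clk:1→0
  (1Δ to stable)
t=4 Δ0: clk=0 w2=0 w1=1 w3=1 w0=0 w4=1 w5=0
  Δ1: clk:0→1
  Δ2: w3:1→0
  Δ3: w0:0→1
  Δ4: w2:0→1
  (4Δ to stable)
t=5 Δ0: clk=1 w2=1 w1=1 w3=0 w0=1 w4=1 w5=0
  Δ1: clk:1→0
  (1Δ to stable)
t=6 Δ0: clk=0 w2=1 w1=1 w3=0 w0=1 w4=1 w5=0
  Δ1: clk:0→1
  Δ2: w3:0→1
  Δ3: w0:1→0
  Δ4: w2:1→0
  (4Δ to stable)
t=7 Δ0: clk=1 w2=0 w1=1 w3=1 w0=0 w4=1 w5=0
  Δ1: clk:1→0
  (1Δ to stable)
t=8 Δ0: clk=0 w2=0 w1=1 w3=1 w0=0 w4=1 w5=0
  Δ1: clk:0→1
  Δ2: w3:1→0
  Δ3: w0:0→1
  Δ4: w2:0→1
  (4Δ to stable)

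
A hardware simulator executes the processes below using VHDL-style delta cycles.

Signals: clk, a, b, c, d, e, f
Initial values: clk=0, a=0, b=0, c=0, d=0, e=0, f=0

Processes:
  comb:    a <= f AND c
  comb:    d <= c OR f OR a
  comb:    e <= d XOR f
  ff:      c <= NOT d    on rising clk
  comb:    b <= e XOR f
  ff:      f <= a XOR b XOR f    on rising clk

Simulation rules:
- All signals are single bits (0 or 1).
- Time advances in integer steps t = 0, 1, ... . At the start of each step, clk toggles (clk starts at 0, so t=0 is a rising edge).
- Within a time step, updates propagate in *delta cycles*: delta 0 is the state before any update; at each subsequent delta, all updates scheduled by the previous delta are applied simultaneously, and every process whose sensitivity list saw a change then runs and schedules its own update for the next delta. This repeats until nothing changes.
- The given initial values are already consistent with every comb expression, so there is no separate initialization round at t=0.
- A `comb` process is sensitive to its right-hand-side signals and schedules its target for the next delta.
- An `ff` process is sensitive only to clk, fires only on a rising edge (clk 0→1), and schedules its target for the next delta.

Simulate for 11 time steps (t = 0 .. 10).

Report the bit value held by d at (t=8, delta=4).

t0.Δ0 f=0 c=0 clk=0 b=0 a=0 e=0 d=0
t0.Δ1 f=0 c=0 clk=1 b=0 a=0 e=0 d=0
t0.Δ2 f=0 c=1 clk=1 b=0 a=0 e=0 d=0
t0.Δ3 f=0 c=1 clk=1 b=0 a=0 e=0 d=1
t0.Δ4 f=0 c=1 clk=1 b=0 a=0 e=1 d=1
t0.Δ5 f=0 c=1 clk=1 b=1 a=0 e=1 d=1
t1.Δ0 f=0 c=1 clk=1 b=1 a=0 e=1 d=1
t1.Δ1 f=0 c=1 clk=0 b=1 a=0 e=1 d=1
t2.Δ0 f=0 c=1 clk=0 b=1 a=0 e=1 d=1
t2.Δ1 f=0 c=1 clk=1 b=1 a=0 e=1 d=1
t2.Δ2 f=1 c=0 clk=1 b=1 a=0 e=1 d=1
t2.Δ3 f=1 c=0 clk=1 b=0 a=0 e=0 d=1
t2.Δ4 f=1 c=0 clk=1 b=1 a=0 e=0 d=1
t3.Δ0 f=1 c=0 clk=1 b=1 a=0 e=0 d=1
t3.Δ1 f=1 c=0 clk=0 b=1 a=0 e=0 d=1
t4.Δ0 f=1 c=0 clk=0 b=1 a=0 e=0 d=1
t4.Δ1 f=1 c=0 clk=1 b=1 a=0 e=0 d=1
t4.Δ2 f=0 c=0 clk=1 b=1 a=0 e=0 d=1
t4.Δ3 f=0 c=0 clk=1 b=0 a=0 e=1 d=0
t4.Δ4 f=0 c=0 clk=1 b=1 a=0 e=0 d=0
t4.Δ5 f=0 c=0 clk=1 b=0 a=0 e=0 d=0
t5.Δ0 f=0 c=0 clk=1 b=0 a=0 e=0 d=0
t5.Δ1 f=0 c=0 clk=0 b=0 a=0 e=0 d=0
t6.Δ0 f=0 c=0 clk=0 b=0 a=0 e=0 d=0
t6.Δ1 f=0 c=0 clk=1 b=0 a=0 e=0 d=0
t6.Δ2 f=0 c=1 clk=1 b=0 a=0 e=0 d=0
t6.Δ3 f=0 c=1 clk=1 b=0 a=0 e=0 d=1
t6.Δ4 f=0 c=1 clk=1 b=0 a=0 e=1 d=1
t6.Δ5 f=0 c=1 clk=1 b=1 a=0 e=1 d=1
t7.Δ0 f=0 c=1 clk=1 b=1 a=0 e=1 d=1
t7.Δ1 f=0 c=1 clk=0 b=1 a=0 e=1 d=1
t8.Δ0 f=0 c=1 clk=0 b=1 a=0 e=1 d=1
t8.Δ1 f=0 c=1 clk=1 b=1 a=0 e=1 d=1
t8.Δ2 f=1 c=0 clk=1 b=1 a=0 e=1 d=1
t8.Δ3 f=1 c=0 clk=1 b=0 a=0 e=0 d=1
t8.Δ4 f=1 c=0 clk=1 b=1 a=0 e=0 d=1
t9.Δ0 f=1 c=0 clk=1 b=1 a=0 e=0 d=1
t9.Δ1 f=1 c=0 clk=0 b=1 a=0 e=0 d=1
t10.Δ0 f=1 c=0 clk=0 b=1 a=0 e=0 d=1
t10.Δ1 f=1 c=0 clk=1 b=1 a=0 e=0 d=1
t10.Δ2 f=0 c=0 clk=1 b=1 a=0 e=0 d=1
t10.Δ3 f=0 c=0 clk=1 b=0 a=0 e=1 d=0
t10.Δ4 f=0 c=0 clk=1 b=1 a=0 e=0 d=0
t10.Δ5 f=0 c=0 clk=1 b=0 a=0 e=0 d=0

1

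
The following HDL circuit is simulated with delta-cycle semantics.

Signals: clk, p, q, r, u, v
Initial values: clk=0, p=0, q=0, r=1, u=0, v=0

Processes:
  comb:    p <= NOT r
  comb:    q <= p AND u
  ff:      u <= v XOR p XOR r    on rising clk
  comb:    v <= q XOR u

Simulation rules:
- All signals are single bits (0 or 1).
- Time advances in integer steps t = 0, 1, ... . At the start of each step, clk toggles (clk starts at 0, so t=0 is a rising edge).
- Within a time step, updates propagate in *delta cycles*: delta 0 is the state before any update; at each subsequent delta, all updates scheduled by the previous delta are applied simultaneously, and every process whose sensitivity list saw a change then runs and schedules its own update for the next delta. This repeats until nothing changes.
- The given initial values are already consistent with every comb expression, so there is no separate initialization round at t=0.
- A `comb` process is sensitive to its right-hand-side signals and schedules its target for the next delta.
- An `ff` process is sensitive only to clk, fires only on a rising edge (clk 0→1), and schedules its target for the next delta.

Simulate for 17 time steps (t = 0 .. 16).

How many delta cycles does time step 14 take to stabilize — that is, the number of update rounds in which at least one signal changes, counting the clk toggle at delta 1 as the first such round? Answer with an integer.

3

t0.Δ0 q=0 r=1 v=0 u=0 p=0 clk=0
t0.Δ1 q=0 r=1 v=0 u=0 p=0 clk=1
t0.Δ2 q=0 r=1 v=0 u=1 p=0 clk=1
t0.Δ3 q=0 r=1 v=1 u=1 p=0 clk=1
t1.Δ0 q=0 r=1 v=1 u=1 p=0 clk=1
t1.Δ1 q=0 r=1 v=1 u=1 p=0 clk=0
t2.Δ0 q=0 r=1 v=1 u=1 p=0 clk=0
t2.Δ1 q=0 r=1 v=1 u=1 p=0 clk=1
t2.Δ2 q=0 r=1 v=1 u=0 p=0 clk=1
t2.Δ3 q=0 r=1 v=0 u=0 p=0 clk=1
t3.Δ0 q=0 r=1 v=0 u=0 p=0 clk=1
t3.Δ1 q=0 r=1 v=0 u=0 p=0 clk=0
t4.Δ0 q=0 r=1 v=0 u=0 p=0 clk=0
t4.Δ1 q=0 r=1 v=0 u=0 p=0 clk=1
t4.Δ2 q=0 r=1 v=0 u=1 p=0 clk=1
t4.Δ3 q=0 r=1 v=1 u=1 p=0 clk=1
t5.Δ0 q=0 r=1 v=1 u=1 p=0 clk=1
t5.Δ1 q=0 r=1 v=1 u=1 p=0 clk=0
t6.Δ0 q=0 r=1 v=1 u=1 p=0 clk=0
t6.Δ1 q=0 r=1 v=1 u=1 p=0 clk=1
t6.Δ2 q=0 r=1 v=1 u=0 p=0 clk=1
t6.Δ3 q=0 r=1 v=0 u=0 p=0 clk=1
t7.Δ0 q=0 r=1 v=0 u=0 p=0 clk=1
t7.Δ1 q=0 r=1 v=0 u=0 p=0 clk=0
t8.Δ0 q=0 r=1 v=0 u=0 p=0 clk=0
t8.Δ1 q=0 r=1 v=0 u=0 p=0 clk=1
t8.Δ2 q=0 r=1 v=0 u=1 p=0 clk=1
t8.Δ3 q=0 r=1 v=1 u=1 p=0 clk=1
t9.Δ0 q=0 r=1 v=1 u=1 p=0 clk=1
t9.Δ1 q=0 r=1 v=1 u=1 p=0 clk=0
t10.Δ0 q=0 r=1 v=1 u=1 p=0 clk=0
t10.Δ1 q=0 r=1 v=1 u=1 p=0 clk=1
t10.Δ2 q=0 r=1 v=1 u=0 p=0 clk=1
t10.Δ3 q=0 r=1 v=0 u=0 p=0 clk=1
t11.Δ0 q=0 r=1 v=0 u=0 p=0 clk=1
t11.Δ1 q=0 r=1 v=0 u=0 p=0 clk=0
t12.Δ0 q=0 r=1 v=0 u=0 p=0 clk=0
t12.Δ1 q=0 r=1 v=0 u=0 p=0 clk=1
t12.Δ2 q=0 r=1 v=0 u=1 p=0 clk=1
t12.Δ3 q=0 r=1 v=1 u=1 p=0 clk=1
t13.Δ0 q=0 r=1 v=1 u=1 p=0 clk=1
t13.Δ1 q=0 r=1 v=1 u=1 p=0 clk=0
t14.Δ0 q=0 r=1 v=1 u=1 p=0 clk=0
t14.Δ1 q=0 r=1 v=1 u=1 p=0 clk=1
t14.Δ2 q=0 r=1 v=1 u=0 p=0 clk=1
t14.Δ3 q=0 r=1 v=0 u=0 p=0 clk=1
t15.Δ0 q=0 r=1 v=0 u=0 p=0 clk=1
t15.Δ1 q=0 r=1 v=0 u=0 p=0 clk=0
t16.Δ0 q=0 r=1 v=0 u=0 p=0 clk=0
t16.Δ1 q=0 r=1 v=0 u=0 p=0 clk=1
t16.Δ2 q=0 r=1 v=0 u=1 p=0 clk=1
t16.Δ3 q=0 r=1 v=1 u=1 p=0 clk=1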